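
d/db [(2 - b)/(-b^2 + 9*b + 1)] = (b^2 - 9*b - (b - 2)*(2*b - 9) - 1)/(-b^2 + 9*b + 1)^2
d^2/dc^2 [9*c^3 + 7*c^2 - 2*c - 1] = 54*c + 14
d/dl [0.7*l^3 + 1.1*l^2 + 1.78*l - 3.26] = 2.1*l^2 + 2.2*l + 1.78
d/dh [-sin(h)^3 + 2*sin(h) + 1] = 3*cos(h)^3 - cos(h)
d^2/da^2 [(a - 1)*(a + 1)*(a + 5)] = 6*a + 10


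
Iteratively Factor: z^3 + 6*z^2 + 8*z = (z + 2)*(z^2 + 4*z) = z*(z + 2)*(z + 4)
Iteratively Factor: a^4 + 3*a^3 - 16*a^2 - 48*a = (a)*(a^3 + 3*a^2 - 16*a - 48) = a*(a - 4)*(a^2 + 7*a + 12) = a*(a - 4)*(a + 4)*(a + 3)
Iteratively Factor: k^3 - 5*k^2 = (k - 5)*(k^2) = k*(k - 5)*(k)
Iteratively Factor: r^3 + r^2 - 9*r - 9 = (r + 3)*(r^2 - 2*r - 3) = (r + 1)*(r + 3)*(r - 3)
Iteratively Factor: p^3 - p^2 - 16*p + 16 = (p - 1)*(p^2 - 16) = (p - 1)*(p + 4)*(p - 4)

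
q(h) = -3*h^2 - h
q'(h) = -6*h - 1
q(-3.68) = -36.95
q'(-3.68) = 21.08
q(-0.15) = 0.08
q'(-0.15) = -0.10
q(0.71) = -2.22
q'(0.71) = -5.26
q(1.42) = -7.47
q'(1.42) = -9.52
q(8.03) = -201.47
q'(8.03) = -49.18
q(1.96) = -13.48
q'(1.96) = -12.76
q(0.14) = -0.20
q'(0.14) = -1.84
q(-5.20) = -75.92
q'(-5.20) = 30.20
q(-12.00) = -420.00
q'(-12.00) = 71.00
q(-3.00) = -24.00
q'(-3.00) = 17.00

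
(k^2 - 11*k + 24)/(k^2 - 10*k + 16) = (k - 3)/(k - 2)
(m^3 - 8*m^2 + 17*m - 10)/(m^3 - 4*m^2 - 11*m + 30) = (m - 1)/(m + 3)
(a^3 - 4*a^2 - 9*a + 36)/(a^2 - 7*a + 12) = a + 3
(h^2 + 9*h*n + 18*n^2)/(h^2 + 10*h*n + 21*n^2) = (h + 6*n)/(h + 7*n)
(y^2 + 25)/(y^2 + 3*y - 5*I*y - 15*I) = (y + 5*I)/(y + 3)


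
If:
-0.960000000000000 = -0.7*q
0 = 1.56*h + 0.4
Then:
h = -0.26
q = 1.37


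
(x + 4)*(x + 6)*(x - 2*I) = x^3 + 10*x^2 - 2*I*x^2 + 24*x - 20*I*x - 48*I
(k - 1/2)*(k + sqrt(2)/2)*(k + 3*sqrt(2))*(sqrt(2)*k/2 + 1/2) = sqrt(2)*k^4/2 - sqrt(2)*k^3/4 + 4*k^3 - 2*k^2 + 13*sqrt(2)*k^2/4 - 13*sqrt(2)*k/8 + 3*k/2 - 3/4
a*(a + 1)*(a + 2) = a^3 + 3*a^2 + 2*a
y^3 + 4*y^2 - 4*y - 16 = (y - 2)*(y + 2)*(y + 4)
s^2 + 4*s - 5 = (s - 1)*(s + 5)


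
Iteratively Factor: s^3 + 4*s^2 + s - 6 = (s - 1)*(s^2 + 5*s + 6) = (s - 1)*(s + 3)*(s + 2)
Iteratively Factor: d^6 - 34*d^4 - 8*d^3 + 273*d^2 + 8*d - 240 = (d - 1)*(d^5 + d^4 - 33*d^3 - 41*d^2 + 232*d + 240) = (d - 3)*(d - 1)*(d^4 + 4*d^3 - 21*d^2 - 104*d - 80) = (d - 3)*(d - 1)*(d + 4)*(d^3 - 21*d - 20) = (d - 3)*(d - 1)*(d + 1)*(d + 4)*(d^2 - d - 20) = (d - 3)*(d - 1)*(d + 1)*(d + 4)^2*(d - 5)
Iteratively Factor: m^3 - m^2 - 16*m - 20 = (m + 2)*(m^2 - 3*m - 10) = (m - 5)*(m + 2)*(m + 2)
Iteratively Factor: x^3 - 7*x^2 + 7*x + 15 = (x - 5)*(x^2 - 2*x - 3) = (x - 5)*(x + 1)*(x - 3)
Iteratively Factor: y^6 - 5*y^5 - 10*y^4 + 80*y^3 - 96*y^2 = (y - 3)*(y^5 - 2*y^4 - 16*y^3 + 32*y^2) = y*(y - 3)*(y^4 - 2*y^3 - 16*y^2 + 32*y) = y*(y - 3)*(y - 2)*(y^3 - 16*y) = y^2*(y - 3)*(y - 2)*(y^2 - 16) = y^2*(y - 4)*(y - 3)*(y - 2)*(y + 4)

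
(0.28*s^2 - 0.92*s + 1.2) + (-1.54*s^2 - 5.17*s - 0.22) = -1.26*s^2 - 6.09*s + 0.98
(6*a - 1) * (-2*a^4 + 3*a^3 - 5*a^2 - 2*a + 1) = -12*a^5 + 20*a^4 - 33*a^3 - 7*a^2 + 8*a - 1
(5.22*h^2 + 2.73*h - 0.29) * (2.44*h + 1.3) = 12.7368*h^3 + 13.4472*h^2 + 2.8414*h - 0.377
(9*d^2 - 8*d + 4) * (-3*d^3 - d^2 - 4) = -27*d^5 + 15*d^4 - 4*d^3 - 40*d^2 + 32*d - 16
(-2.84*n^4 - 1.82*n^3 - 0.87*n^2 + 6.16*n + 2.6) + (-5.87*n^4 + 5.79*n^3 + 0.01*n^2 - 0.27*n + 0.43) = -8.71*n^4 + 3.97*n^3 - 0.86*n^2 + 5.89*n + 3.03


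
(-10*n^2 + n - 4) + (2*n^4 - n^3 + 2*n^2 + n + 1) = 2*n^4 - n^3 - 8*n^2 + 2*n - 3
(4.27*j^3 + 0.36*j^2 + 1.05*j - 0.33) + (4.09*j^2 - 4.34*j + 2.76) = 4.27*j^3 + 4.45*j^2 - 3.29*j + 2.43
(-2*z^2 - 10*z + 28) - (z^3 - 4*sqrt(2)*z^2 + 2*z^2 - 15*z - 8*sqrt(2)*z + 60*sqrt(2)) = -z^3 - 4*z^2 + 4*sqrt(2)*z^2 + 5*z + 8*sqrt(2)*z - 60*sqrt(2) + 28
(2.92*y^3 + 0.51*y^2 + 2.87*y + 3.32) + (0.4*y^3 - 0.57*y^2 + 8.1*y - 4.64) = 3.32*y^3 - 0.0599999999999999*y^2 + 10.97*y - 1.32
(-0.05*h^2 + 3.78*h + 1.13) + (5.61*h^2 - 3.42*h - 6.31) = 5.56*h^2 + 0.36*h - 5.18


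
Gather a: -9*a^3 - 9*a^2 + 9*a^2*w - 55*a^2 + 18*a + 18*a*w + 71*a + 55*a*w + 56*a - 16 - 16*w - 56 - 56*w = -9*a^3 + a^2*(9*w - 64) + a*(73*w + 145) - 72*w - 72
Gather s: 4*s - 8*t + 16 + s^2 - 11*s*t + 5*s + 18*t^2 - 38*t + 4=s^2 + s*(9 - 11*t) + 18*t^2 - 46*t + 20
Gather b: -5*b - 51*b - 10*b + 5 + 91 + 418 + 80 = 594 - 66*b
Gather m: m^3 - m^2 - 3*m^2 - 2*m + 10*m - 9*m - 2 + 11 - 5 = m^3 - 4*m^2 - m + 4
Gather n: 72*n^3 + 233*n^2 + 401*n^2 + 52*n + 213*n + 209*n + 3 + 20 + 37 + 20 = 72*n^3 + 634*n^2 + 474*n + 80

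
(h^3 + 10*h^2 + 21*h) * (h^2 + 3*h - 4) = h^5 + 13*h^4 + 47*h^3 + 23*h^2 - 84*h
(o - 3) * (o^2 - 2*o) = o^3 - 5*o^2 + 6*o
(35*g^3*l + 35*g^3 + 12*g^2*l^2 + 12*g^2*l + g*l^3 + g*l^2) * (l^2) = 35*g^3*l^3 + 35*g^3*l^2 + 12*g^2*l^4 + 12*g^2*l^3 + g*l^5 + g*l^4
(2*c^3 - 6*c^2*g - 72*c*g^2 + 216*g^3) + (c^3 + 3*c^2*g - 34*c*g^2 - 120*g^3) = 3*c^3 - 3*c^2*g - 106*c*g^2 + 96*g^3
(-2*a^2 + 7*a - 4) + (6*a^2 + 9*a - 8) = 4*a^2 + 16*a - 12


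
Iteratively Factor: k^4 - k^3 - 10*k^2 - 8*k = (k + 1)*(k^3 - 2*k^2 - 8*k) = k*(k + 1)*(k^2 - 2*k - 8) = k*(k + 1)*(k + 2)*(k - 4)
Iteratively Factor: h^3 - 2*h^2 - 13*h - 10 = (h + 1)*(h^2 - 3*h - 10) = (h - 5)*(h + 1)*(h + 2)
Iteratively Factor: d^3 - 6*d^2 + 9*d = (d - 3)*(d^2 - 3*d) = (d - 3)^2*(d)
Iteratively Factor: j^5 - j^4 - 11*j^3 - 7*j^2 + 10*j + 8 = (j - 4)*(j^4 + 3*j^3 + j^2 - 3*j - 2) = (j - 4)*(j - 1)*(j^3 + 4*j^2 + 5*j + 2) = (j - 4)*(j - 1)*(j + 1)*(j^2 + 3*j + 2) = (j - 4)*(j - 1)*(j + 1)^2*(j + 2)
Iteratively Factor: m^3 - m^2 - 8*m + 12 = (m - 2)*(m^2 + m - 6) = (m - 2)*(m + 3)*(m - 2)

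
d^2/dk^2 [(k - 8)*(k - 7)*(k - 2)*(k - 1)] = 12*k^2 - 108*k + 206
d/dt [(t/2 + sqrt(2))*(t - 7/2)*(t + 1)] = 3*t^2/2 - 5*t/2 + 2*sqrt(2)*t - 5*sqrt(2)/2 - 7/4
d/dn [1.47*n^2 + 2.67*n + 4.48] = 2.94*n + 2.67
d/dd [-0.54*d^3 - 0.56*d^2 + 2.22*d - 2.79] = -1.62*d^2 - 1.12*d + 2.22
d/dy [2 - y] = -1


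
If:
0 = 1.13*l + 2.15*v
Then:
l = -1.90265486725664*v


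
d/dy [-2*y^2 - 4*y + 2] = -4*y - 4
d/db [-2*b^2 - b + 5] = -4*b - 1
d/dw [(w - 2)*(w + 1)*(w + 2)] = 3*w^2 + 2*w - 4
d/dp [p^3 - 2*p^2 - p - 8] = 3*p^2 - 4*p - 1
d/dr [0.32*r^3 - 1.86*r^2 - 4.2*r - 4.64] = 0.96*r^2 - 3.72*r - 4.2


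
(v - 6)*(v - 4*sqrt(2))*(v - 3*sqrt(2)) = v^3 - 7*sqrt(2)*v^2 - 6*v^2 + 24*v + 42*sqrt(2)*v - 144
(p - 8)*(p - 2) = p^2 - 10*p + 16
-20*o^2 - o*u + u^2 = (-5*o + u)*(4*o + u)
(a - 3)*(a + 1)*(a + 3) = a^3 + a^2 - 9*a - 9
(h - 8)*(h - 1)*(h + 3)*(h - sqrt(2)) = h^4 - 6*h^3 - sqrt(2)*h^3 - 19*h^2 + 6*sqrt(2)*h^2 + 24*h + 19*sqrt(2)*h - 24*sqrt(2)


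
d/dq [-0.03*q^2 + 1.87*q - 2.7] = 1.87 - 0.06*q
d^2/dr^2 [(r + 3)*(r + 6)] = 2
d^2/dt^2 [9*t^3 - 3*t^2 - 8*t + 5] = 54*t - 6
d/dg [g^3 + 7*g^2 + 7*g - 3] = 3*g^2 + 14*g + 7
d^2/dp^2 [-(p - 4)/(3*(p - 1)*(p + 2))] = 2*(-p^3 + 12*p^2 + 6*p + 10)/(3*(p^6 + 3*p^5 - 3*p^4 - 11*p^3 + 6*p^2 + 12*p - 8))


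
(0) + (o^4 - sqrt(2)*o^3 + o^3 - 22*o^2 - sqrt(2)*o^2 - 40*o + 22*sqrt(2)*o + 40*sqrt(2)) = o^4 - sqrt(2)*o^3 + o^3 - 22*o^2 - sqrt(2)*o^2 - 40*o + 22*sqrt(2)*o + 40*sqrt(2)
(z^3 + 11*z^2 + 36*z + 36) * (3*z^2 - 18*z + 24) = 3*z^5 + 15*z^4 - 66*z^3 - 276*z^2 + 216*z + 864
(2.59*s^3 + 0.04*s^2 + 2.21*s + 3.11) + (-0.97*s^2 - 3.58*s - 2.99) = 2.59*s^3 - 0.93*s^2 - 1.37*s + 0.12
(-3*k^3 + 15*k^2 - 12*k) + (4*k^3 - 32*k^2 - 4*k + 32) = k^3 - 17*k^2 - 16*k + 32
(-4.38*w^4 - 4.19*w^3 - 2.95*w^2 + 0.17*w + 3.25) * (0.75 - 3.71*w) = 16.2498*w^5 + 12.2599*w^4 + 7.802*w^3 - 2.8432*w^2 - 11.93*w + 2.4375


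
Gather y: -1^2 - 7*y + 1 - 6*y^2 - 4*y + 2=-6*y^2 - 11*y + 2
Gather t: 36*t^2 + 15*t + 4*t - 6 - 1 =36*t^2 + 19*t - 7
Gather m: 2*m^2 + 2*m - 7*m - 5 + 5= 2*m^2 - 5*m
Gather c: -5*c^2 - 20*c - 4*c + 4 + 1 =-5*c^2 - 24*c + 5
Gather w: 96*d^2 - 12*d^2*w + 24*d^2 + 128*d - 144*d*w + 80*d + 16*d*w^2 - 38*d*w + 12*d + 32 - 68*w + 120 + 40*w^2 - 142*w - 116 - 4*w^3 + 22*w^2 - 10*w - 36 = 120*d^2 + 220*d - 4*w^3 + w^2*(16*d + 62) + w*(-12*d^2 - 182*d - 220)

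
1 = 1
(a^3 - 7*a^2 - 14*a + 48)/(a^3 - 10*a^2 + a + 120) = (a - 2)/(a - 5)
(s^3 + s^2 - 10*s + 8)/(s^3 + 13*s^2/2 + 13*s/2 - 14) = 2*(s - 2)/(2*s + 7)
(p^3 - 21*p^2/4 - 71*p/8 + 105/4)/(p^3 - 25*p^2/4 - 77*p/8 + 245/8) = (p - 6)/(p - 7)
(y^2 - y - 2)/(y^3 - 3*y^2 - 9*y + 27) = (y^2 - y - 2)/(y^3 - 3*y^2 - 9*y + 27)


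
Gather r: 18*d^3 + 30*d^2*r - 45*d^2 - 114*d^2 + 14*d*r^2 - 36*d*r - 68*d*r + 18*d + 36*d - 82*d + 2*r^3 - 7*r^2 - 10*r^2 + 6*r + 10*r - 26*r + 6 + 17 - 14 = 18*d^3 - 159*d^2 - 28*d + 2*r^3 + r^2*(14*d - 17) + r*(30*d^2 - 104*d - 10) + 9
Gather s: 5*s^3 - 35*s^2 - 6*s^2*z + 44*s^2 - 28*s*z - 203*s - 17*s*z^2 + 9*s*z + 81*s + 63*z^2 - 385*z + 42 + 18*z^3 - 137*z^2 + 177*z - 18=5*s^3 + s^2*(9 - 6*z) + s*(-17*z^2 - 19*z - 122) + 18*z^3 - 74*z^2 - 208*z + 24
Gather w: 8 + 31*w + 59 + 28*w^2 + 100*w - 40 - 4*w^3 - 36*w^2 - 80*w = -4*w^3 - 8*w^2 + 51*w + 27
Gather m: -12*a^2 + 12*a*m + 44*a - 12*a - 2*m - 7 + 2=-12*a^2 + 32*a + m*(12*a - 2) - 5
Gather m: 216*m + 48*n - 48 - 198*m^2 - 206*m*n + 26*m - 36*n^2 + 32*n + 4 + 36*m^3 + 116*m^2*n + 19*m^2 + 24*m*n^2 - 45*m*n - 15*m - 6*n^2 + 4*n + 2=36*m^3 + m^2*(116*n - 179) + m*(24*n^2 - 251*n + 227) - 42*n^2 + 84*n - 42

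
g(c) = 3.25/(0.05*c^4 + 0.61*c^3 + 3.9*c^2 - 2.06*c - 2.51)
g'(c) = 3.25*(-0.2*c^3 - 1.83*c^2 - 7.8*c + 2.06)/(0.05*c^4 + 0.61*c^3 + 3.9*c^2 - 2.06*c - 2.51)^2 = (-0.65*c^3 - 5.9475*c^2 - 25.35*c + 6.695)/(0.05*c^4 + 0.61*c^3 + 3.9*c^2 - 2.06*c - 2.51)^2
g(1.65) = 0.42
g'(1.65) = -0.89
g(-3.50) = 0.10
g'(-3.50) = 0.04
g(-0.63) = 17.01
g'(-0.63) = 560.71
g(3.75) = 0.04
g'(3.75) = -0.03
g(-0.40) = -2.96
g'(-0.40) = 13.17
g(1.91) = 0.26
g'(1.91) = -0.42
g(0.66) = -1.64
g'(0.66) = -3.25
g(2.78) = 0.09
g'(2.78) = -0.09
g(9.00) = 0.00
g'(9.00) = -0.00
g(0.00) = -1.29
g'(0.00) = 1.06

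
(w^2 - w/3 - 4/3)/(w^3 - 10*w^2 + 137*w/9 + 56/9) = 3*(3*w^2 - w - 4)/(9*w^3 - 90*w^2 + 137*w + 56)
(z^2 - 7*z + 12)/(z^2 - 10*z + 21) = (z - 4)/(z - 7)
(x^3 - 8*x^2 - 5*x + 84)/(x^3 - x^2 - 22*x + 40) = (x^2 - 4*x - 21)/(x^2 + 3*x - 10)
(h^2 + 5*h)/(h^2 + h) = (h + 5)/(h + 1)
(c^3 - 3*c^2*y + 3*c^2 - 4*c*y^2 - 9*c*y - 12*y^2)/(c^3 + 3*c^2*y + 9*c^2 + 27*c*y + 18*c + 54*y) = (c^2 - 3*c*y - 4*y^2)/(c^2 + 3*c*y + 6*c + 18*y)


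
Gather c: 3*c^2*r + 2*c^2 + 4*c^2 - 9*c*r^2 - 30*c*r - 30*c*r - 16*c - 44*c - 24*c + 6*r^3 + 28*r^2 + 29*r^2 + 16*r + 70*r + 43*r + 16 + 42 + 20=c^2*(3*r + 6) + c*(-9*r^2 - 60*r - 84) + 6*r^3 + 57*r^2 + 129*r + 78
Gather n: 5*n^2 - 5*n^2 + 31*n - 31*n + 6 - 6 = 0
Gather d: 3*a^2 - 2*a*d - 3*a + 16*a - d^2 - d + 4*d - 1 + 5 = 3*a^2 + 13*a - d^2 + d*(3 - 2*a) + 4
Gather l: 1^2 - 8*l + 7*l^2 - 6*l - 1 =7*l^2 - 14*l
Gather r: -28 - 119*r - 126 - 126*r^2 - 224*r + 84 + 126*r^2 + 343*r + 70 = 0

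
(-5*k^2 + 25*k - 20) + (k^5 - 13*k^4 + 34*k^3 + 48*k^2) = k^5 - 13*k^4 + 34*k^3 + 43*k^2 + 25*k - 20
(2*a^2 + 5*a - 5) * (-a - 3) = -2*a^3 - 11*a^2 - 10*a + 15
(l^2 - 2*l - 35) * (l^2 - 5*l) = l^4 - 7*l^3 - 25*l^2 + 175*l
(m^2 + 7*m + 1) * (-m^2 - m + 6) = -m^4 - 8*m^3 - 2*m^2 + 41*m + 6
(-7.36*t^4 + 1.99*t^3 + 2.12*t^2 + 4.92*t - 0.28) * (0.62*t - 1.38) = -4.5632*t^5 + 11.3906*t^4 - 1.4318*t^3 + 0.1248*t^2 - 6.9632*t + 0.3864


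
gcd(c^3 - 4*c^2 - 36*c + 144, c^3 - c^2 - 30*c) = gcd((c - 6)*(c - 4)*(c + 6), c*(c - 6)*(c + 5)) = c - 6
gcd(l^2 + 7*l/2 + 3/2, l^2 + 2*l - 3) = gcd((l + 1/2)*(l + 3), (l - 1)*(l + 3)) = l + 3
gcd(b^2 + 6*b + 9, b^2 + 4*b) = 1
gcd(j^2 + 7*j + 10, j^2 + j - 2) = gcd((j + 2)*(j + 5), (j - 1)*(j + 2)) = j + 2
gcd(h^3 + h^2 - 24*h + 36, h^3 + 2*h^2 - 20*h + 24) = h^2 + 4*h - 12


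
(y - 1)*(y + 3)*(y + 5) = y^3 + 7*y^2 + 7*y - 15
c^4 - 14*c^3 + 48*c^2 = c^2*(c - 8)*(c - 6)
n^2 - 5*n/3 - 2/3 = (n - 2)*(n + 1/3)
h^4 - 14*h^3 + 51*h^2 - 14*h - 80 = (h - 8)*(h - 5)*(h - 2)*(h + 1)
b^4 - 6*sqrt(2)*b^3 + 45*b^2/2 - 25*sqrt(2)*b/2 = b*(b - 5*sqrt(2)/2)^2*(b - sqrt(2))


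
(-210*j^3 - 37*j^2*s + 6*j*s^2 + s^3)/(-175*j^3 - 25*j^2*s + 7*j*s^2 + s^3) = (-6*j + s)/(-5*j + s)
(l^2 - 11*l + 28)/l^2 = 1 - 11/l + 28/l^2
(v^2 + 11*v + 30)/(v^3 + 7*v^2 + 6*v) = (v + 5)/(v*(v + 1))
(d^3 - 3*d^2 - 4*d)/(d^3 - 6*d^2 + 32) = d*(d + 1)/(d^2 - 2*d - 8)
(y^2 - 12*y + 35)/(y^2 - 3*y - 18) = (-y^2 + 12*y - 35)/(-y^2 + 3*y + 18)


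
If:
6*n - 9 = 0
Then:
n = 3/2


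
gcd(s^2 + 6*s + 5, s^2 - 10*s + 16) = 1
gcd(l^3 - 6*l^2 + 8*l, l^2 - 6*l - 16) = 1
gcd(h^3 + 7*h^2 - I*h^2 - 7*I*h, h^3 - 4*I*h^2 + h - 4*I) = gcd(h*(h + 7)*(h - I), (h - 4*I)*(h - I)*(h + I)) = h - I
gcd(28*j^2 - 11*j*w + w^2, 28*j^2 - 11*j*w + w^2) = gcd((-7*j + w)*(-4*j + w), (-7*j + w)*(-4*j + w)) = 28*j^2 - 11*j*w + w^2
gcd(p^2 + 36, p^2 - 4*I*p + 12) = p - 6*I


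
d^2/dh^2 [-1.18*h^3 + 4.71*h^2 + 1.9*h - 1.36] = 9.42 - 7.08*h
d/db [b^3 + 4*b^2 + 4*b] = 3*b^2 + 8*b + 4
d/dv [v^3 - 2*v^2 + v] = 3*v^2 - 4*v + 1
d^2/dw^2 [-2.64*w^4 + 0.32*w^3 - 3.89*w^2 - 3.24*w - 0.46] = -31.68*w^2 + 1.92*w - 7.78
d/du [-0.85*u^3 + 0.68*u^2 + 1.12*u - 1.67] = -2.55*u^2 + 1.36*u + 1.12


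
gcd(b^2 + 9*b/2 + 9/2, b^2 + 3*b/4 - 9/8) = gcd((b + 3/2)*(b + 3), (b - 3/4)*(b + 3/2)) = b + 3/2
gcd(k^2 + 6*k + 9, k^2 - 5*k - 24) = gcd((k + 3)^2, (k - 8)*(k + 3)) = k + 3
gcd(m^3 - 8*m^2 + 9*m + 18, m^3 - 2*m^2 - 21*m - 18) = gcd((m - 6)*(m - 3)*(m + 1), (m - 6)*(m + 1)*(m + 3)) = m^2 - 5*m - 6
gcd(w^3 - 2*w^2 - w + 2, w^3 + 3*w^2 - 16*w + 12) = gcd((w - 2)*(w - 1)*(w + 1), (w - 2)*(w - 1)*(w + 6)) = w^2 - 3*w + 2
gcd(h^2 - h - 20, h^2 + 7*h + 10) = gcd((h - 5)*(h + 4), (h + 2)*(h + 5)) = 1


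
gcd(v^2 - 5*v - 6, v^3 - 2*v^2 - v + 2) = v + 1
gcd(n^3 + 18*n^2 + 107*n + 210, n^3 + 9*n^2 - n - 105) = n^2 + 12*n + 35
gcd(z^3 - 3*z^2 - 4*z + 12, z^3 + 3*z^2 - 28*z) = 1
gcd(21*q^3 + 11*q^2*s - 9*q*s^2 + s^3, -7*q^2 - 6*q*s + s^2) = 7*q^2 + 6*q*s - s^2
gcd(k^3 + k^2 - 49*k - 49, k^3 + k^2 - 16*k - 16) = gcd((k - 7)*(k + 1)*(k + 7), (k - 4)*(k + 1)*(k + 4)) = k + 1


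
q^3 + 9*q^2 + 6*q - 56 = (q - 2)*(q + 4)*(q + 7)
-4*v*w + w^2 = w*(-4*v + w)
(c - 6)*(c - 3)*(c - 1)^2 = c^4 - 11*c^3 + 37*c^2 - 45*c + 18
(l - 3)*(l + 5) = l^2 + 2*l - 15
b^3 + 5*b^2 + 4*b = b*(b + 1)*(b + 4)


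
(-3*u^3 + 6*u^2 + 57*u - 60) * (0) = 0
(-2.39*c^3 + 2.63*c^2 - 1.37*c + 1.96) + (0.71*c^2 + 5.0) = -2.39*c^3 + 3.34*c^2 - 1.37*c + 6.96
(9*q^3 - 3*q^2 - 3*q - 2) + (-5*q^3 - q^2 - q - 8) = 4*q^3 - 4*q^2 - 4*q - 10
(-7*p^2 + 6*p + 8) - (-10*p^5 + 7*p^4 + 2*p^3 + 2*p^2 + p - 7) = 10*p^5 - 7*p^4 - 2*p^3 - 9*p^2 + 5*p + 15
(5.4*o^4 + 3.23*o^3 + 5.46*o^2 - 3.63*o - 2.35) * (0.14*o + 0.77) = 0.756*o^5 + 4.6102*o^4 + 3.2515*o^3 + 3.696*o^2 - 3.1241*o - 1.8095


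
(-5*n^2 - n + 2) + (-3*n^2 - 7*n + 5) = -8*n^2 - 8*n + 7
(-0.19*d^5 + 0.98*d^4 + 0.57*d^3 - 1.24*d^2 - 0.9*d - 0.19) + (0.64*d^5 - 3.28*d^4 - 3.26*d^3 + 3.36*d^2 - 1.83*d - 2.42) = 0.45*d^5 - 2.3*d^4 - 2.69*d^3 + 2.12*d^2 - 2.73*d - 2.61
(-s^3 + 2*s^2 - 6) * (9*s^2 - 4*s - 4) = -9*s^5 + 22*s^4 - 4*s^3 - 62*s^2 + 24*s + 24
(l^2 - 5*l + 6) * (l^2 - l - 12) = l^4 - 6*l^3 - l^2 + 54*l - 72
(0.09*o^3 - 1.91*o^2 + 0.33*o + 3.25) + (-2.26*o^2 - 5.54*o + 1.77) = 0.09*o^3 - 4.17*o^2 - 5.21*o + 5.02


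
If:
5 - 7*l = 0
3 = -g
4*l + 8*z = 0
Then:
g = -3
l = 5/7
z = -5/14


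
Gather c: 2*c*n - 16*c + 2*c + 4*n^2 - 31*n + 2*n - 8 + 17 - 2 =c*(2*n - 14) + 4*n^2 - 29*n + 7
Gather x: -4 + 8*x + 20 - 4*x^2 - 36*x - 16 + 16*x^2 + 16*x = 12*x^2 - 12*x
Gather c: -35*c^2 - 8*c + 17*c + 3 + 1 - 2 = -35*c^2 + 9*c + 2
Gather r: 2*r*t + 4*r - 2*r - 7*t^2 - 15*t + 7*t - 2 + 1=r*(2*t + 2) - 7*t^2 - 8*t - 1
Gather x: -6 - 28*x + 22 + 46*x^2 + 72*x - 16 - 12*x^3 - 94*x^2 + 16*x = -12*x^3 - 48*x^2 + 60*x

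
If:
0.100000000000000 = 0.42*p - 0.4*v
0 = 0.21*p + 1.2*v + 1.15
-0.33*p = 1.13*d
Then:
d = 0.17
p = -0.58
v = -0.86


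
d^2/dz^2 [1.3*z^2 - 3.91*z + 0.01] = 2.60000000000000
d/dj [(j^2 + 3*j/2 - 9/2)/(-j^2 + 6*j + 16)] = (15*j^2 + 46*j + 102)/(2*(j^4 - 12*j^3 + 4*j^2 + 192*j + 256))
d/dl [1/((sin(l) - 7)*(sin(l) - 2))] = (9 - 2*sin(l))*cos(l)/((sin(l) - 7)^2*(sin(l) - 2)^2)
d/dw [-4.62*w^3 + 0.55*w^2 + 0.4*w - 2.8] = -13.86*w^2 + 1.1*w + 0.4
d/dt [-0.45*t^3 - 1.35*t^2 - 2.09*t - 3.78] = -1.35*t^2 - 2.7*t - 2.09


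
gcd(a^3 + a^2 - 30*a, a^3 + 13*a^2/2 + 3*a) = a^2 + 6*a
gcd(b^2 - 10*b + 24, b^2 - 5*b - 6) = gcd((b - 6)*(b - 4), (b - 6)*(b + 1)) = b - 6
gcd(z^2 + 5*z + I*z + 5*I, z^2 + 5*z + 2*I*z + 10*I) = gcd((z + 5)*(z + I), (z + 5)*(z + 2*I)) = z + 5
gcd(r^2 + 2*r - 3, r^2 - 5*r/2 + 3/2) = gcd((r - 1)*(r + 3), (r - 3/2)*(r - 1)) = r - 1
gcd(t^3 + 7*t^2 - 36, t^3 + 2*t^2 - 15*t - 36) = t + 3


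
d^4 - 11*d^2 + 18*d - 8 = (d - 2)*(d - 1)^2*(d + 4)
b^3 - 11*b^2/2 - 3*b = b*(b - 6)*(b + 1/2)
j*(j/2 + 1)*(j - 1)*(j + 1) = j^4/2 + j^3 - j^2/2 - j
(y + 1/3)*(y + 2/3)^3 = y^4 + 7*y^3/3 + 2*y^2 + 20*y/27 + 8/81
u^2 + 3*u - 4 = (u - 1)*(u + 4)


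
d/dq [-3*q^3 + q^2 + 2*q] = -9*q^2 + 2*q + 2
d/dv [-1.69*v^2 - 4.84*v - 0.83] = -3.38*v - 4.84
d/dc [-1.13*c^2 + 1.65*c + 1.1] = 1.65 - 2.26*c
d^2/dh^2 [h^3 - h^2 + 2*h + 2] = 6*h - 2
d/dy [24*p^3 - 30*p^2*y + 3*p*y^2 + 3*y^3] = -30*p^2 + 6*p*y + 9*y^2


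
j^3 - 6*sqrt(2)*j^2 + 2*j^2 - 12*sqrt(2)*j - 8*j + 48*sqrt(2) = (j - 2)*(j + 4)*(j - 6*sqrt(2))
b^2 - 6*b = b*(b - 6)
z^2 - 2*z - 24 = (z - 6)*(z + 4)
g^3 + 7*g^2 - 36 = (g - 2)*(g + 3)*(g + 6)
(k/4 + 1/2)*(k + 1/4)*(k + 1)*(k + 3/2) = k^4/4 + 19*k^3/16 + 61*k^2/32 + 37*k/32 + 3/16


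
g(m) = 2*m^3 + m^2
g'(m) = 6*m^2 + 2*m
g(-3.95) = -107.66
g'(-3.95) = 85.72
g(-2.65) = -30.20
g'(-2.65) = 36.84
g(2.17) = 25.15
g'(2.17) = 32.59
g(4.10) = 154.65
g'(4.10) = 109.06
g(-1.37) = -3.27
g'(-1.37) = 8.52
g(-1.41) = -3.62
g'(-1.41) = 9.11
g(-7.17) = -685.79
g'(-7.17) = 294.11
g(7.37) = 854.95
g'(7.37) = 340.64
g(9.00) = 1539.00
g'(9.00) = 504.00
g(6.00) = 468.00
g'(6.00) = 228.00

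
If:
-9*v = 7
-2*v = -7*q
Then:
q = -2/9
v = -7/9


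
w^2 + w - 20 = (w - 4)*(w + 5)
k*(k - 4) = k^2 - 4*k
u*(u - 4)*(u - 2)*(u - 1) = u^4 - 7*u^3 + 14*u^2 - 8*u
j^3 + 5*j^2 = j^2*(j + 5)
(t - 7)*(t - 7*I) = t^2 - 7*t - 7*I*t + 49*I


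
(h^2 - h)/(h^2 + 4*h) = (h - 1)/(h + 4)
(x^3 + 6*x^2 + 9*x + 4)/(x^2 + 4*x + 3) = (x^2 + 5*x + 4)/(x + 3)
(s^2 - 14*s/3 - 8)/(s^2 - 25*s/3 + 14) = (3*s + 4)/(3*s - 7)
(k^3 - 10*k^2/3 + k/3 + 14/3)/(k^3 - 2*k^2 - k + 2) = (k - 7/3)/(k - 1)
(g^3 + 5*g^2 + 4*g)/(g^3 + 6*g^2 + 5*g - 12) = g*(g + 1)/(g^2 + 2*g - 3)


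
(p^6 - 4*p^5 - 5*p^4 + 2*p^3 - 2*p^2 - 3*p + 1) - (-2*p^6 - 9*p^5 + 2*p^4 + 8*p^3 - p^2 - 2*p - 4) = 3*p^6 + 5*p^5 - 7*p^4 - 6*p^3 - p^2 - p + 5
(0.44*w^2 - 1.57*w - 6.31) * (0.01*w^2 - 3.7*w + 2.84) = 0.0044*w^4 - 1.6437*w^3 + 6.9955*w^2 + 18.8882*w - 17.9204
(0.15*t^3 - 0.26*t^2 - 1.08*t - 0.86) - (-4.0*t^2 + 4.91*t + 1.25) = 0.15*t^3 + 3.74*t^2 - 5.99*t - 2.11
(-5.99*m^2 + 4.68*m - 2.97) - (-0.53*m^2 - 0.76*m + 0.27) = -5.46*m^2 + 5.44*m - 3.24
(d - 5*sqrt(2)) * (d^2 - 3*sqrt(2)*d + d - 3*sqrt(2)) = d^3 - 8*sqrt(2)*d^2 + d^2 - 8*sqrt(2)*d + 30*d + 30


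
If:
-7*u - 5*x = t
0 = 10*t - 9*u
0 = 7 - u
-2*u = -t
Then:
No Solution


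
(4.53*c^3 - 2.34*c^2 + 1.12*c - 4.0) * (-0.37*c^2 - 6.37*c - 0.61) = -1.6761*c^5 - 27.9903*c^4 + 11.7281*c^3 - 4.227*c^2 + 24.7968*c + 2.44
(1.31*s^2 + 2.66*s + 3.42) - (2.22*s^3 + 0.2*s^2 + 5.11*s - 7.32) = -2.22*s^3 + 1.11*s^2 - 2.45*s + 10.74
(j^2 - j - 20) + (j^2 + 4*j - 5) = 2*j^2 + 3*j - 25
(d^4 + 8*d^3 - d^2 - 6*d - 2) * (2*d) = 2*d^5 + 16*d^4 - 2*d^3 - 12*d^2 - 4*d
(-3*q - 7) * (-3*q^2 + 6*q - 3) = 9*q^3 + 3*q^2 - 33*q + 21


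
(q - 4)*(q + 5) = q^2 + q - 20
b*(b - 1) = b^2 - b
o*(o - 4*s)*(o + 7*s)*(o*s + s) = o^4*s + 3*o^3*s^2 + o^3*s - 28*o^2*s^3 + 3*o^2*s^2 - 28*o*s^3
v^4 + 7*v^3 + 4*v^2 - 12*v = v*(v - 1)*(v + 2)*(v + 6)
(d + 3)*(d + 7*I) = d^2 + 3*d + 7*I*d + 21*I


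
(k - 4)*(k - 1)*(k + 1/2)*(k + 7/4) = k^4 - 11*k^3/4 - 51*k^2/8 + 37*k/8 + 7/2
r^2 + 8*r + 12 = (r + 2)*(r + 6)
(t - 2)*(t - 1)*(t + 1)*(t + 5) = t^4 + 3*t^3 - 11*t^2 - 3*t + 10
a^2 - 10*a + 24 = (a - 6)*(a - 4)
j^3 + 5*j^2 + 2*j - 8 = (j - 1)*(j + 2)*(j + 4)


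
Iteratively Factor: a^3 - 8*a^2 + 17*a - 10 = (a - 1)*(a^2 - 7*a + 10) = (a - 2)*(a - 1)*(a - 5)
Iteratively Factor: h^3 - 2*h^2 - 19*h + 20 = (h - 1)*(h^2 - h - 20) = (h - 5)*(h - 1)*(h + 4)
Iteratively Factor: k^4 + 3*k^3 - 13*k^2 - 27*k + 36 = (k - 3)*(k^3 + 6*k^2 + 5*k - 12) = (k - 3)*(k + 4)*(k^2 + 2*k - 3) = (k - 3)*(k - 1)*(k + 4)*(k + 3)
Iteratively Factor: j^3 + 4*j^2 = (j)*(j^2 + 4*j) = j^2*(j + 4)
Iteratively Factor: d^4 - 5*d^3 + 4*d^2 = (d - 4)*(d^3 - d^2) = d*(d - 4)*(d^2 - d) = d*(d - 4)*(d - 1)*(d)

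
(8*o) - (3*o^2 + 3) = -3*o^2 + 8*o - 3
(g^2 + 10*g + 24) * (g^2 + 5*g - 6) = g^4 + 15*g^3 + 68*g^2 + 60*g - 144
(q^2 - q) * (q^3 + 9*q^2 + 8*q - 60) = q^5 + 8*q^4 - q^3 - 68*q^2 + 60*q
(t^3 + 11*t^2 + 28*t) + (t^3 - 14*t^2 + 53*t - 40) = 2*t^3 - 3*t^2 + 81*t - 40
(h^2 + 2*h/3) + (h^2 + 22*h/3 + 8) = 2*h^2 + 8*h + 8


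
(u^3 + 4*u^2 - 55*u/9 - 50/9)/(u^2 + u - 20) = (u^2 - u - 10/9)/(u - 4)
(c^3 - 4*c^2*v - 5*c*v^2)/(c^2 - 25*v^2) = c*(c + v)/(c + 5*v)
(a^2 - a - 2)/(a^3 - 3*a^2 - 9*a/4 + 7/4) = 4*(a - 2)/(4*a^2 - 16*a + 7)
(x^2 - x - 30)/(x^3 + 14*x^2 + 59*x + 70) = (x - 6)/(x^2 + 9*x + 14)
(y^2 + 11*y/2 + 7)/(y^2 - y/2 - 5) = (2*y + 7)/(2*y - 5)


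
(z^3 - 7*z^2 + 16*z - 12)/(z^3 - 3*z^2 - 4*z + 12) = (z - 2)/(z + 2)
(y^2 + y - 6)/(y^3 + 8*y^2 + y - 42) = 1/(y + 7)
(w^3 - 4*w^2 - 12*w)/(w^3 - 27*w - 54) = w*(w + 2)/(w^2 + 6*w + 9)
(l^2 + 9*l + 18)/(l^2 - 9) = (l + 6)/(l - 3)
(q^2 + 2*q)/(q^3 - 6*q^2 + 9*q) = (q + 2)/(q^2 - 6*q + 9)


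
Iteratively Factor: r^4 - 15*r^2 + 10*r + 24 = (r + 1)*(r^3 - r^2 - 14*r + 24) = (r - 3)*(r + 1)*(r^2 + 2*r - 8) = (r - 3)*(r - 2)*(r + 1)*(r + 4)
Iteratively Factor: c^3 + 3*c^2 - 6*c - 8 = (c - 2)*(c^2 + 5*c + 4) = (c - 2)*(c + 4)*(c + 1)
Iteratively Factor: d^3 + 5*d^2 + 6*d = (d)*(d^2 + 5*d + 6) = d*(d + 3)*(d + 2)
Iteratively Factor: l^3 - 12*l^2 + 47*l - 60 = (l - 3)*(l^2 - 9*l + 20) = (l - 5)*(l - 3)*(l - 4)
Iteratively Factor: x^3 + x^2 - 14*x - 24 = (x + 2)*(x^2 - x - 12) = (x - 4)*(x + 2)*(x + 3)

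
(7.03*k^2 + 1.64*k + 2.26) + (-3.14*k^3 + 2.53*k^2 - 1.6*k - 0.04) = -3.14*k^3 + 9.56*k^2 + 0.0399999999999998*k + 2.22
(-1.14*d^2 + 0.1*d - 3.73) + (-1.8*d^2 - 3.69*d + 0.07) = -2.94*d^2 - 3.59*d - 3.66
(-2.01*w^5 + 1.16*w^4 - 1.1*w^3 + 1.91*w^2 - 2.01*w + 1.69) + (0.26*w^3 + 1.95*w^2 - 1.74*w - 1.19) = -2.01*w^5 + 1.16*w^4 - 0.84*w^3 + 3.86*w^2 - 3.75*w + 0.5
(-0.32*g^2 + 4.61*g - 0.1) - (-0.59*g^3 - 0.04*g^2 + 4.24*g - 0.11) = 0.59*g^3 - 0.28*g^2 + 0.37*g + 0.01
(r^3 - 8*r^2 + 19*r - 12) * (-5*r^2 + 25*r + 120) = -5*r^5 + 65*r^4 - 175*r^3 - 425*r^2 + 1980*r - 1440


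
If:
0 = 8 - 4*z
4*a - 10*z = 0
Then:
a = 5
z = 2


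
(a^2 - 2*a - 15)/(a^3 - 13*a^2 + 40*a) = (a + 3)/(a*(a - 8))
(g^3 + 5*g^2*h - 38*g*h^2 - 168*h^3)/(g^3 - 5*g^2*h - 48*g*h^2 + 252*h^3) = (g + 4*h)/(g - 6*h)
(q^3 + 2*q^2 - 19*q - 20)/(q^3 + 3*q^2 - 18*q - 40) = (q + 1)/(q + 2)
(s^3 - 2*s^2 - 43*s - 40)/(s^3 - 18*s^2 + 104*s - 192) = (s^2 + 6*s + 5)/(s^2 - 10*s + 24)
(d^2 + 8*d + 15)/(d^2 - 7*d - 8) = (d^2 + 8*d + 15)/(d^2 - 7*d - 8)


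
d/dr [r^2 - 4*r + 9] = 2*r - 4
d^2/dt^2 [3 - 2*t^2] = -4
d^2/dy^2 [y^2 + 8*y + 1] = 2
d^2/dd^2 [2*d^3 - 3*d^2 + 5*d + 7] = 12*d - 6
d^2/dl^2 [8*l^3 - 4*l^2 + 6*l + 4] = 48*l - 8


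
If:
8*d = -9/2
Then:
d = -9/16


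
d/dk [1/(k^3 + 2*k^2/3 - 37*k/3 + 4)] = 3*(-9*k^2 - 4*k + 37)/(3*k^3 + 2*k^2 - 37*k + 12)^2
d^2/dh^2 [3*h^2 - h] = 6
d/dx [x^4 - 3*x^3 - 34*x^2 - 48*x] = 4*x^3 - 9*x^2 - 68*x - 48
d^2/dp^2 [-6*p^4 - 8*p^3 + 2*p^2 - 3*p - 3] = -72*p^2 - 48*p + 4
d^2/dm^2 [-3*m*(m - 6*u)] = -6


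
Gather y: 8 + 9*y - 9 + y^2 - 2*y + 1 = y^2 + 7*y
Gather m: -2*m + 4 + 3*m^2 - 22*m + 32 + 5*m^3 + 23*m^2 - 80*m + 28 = 5*m^3 + 26*m^2 - 104*m + 64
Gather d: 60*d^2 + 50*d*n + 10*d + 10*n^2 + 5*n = 60*d^2 + d*(50*n + 10) + 10*n^2 + 5*n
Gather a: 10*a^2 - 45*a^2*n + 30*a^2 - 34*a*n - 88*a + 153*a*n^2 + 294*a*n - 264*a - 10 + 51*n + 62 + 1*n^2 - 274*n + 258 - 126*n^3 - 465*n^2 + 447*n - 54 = a^2*(40 - 45*n) + a*(153*n^2 + 260*n - 352) - 126*n^3 - 464*n^2 + 224*n + 256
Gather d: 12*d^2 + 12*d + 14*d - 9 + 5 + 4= 12*d^2 + 26*d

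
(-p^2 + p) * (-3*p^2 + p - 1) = 3*p^4 - 4*p^3 + 2*p^2 - p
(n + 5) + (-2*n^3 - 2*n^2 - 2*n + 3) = -2*n^3 - 2*n^2 - n + 8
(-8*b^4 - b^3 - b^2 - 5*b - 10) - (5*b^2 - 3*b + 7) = -8*b^4 - b^3 - 6*b^2 - 2*b - 17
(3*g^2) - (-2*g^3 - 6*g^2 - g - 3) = 2*g^3 + 9*g^2 + g + 3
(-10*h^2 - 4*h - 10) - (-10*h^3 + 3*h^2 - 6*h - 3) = 10*h^3 - 13*h^2 + 2*h - 7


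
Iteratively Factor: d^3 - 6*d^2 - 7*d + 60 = (d - 5)*(d^2 - d - 12) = (d - 5)*(d - 4)*(d + 3)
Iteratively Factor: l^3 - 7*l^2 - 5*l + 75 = (l - 5)*(l^2 - 2*l - 15) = (l - 5)*(l + 3)*(l - 5)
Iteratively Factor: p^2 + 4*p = (p + 4)*(p)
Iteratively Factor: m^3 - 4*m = (m)*(m^2 - 4) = m*(m - 2)*(m + 2)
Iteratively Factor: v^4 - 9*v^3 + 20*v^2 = (v - 5)*(v^3 - 4*v^2) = v*(v - 5)*(v^2 - 4*v) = v*(v - 5)*(v - 4)*(v)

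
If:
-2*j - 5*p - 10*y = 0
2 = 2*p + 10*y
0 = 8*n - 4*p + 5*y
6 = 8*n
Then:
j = -31/10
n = 3/4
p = 7/5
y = -2/25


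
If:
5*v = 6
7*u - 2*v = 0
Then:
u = 12/35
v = 6/5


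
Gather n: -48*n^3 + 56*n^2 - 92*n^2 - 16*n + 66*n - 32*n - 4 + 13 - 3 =-48*n^3 - 36*n^2 + 18*n + 6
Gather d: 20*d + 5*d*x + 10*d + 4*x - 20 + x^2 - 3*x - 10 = d*(5*x + 30) + x^2 + x - 30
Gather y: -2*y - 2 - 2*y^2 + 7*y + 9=-2*y^2 + 5*y + 7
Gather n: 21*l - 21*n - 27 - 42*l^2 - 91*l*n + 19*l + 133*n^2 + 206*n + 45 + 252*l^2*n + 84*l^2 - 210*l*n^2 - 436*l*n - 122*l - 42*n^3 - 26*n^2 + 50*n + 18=42*l^2 - 82*l - 42*n^3 + n^2*(107 - 210*l) + n*(252*l^2 - 527*l + 235) + 36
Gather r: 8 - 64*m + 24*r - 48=-64*m + 24*r - 40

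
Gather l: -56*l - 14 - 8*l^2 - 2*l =-8*l^2 - 58*l - 14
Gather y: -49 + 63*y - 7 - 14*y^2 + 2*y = -14*y^2 + 65*y - 56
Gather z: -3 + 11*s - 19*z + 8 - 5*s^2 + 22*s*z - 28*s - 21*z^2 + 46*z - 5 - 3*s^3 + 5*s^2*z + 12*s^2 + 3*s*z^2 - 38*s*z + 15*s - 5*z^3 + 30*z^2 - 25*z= -3*s^3 + 7*s^2 - 2*s - 5*z^3 + z^2*(3*s + 9) + z*(5*s^2 - 16*s + 2)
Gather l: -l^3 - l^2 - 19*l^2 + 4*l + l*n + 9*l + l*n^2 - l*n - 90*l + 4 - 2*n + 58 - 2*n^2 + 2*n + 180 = -l^3 - 20*l^2 + l*(n^2 - 77) - 2*n^2 + 242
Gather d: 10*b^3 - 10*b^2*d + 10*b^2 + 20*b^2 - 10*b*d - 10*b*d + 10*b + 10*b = 10*b^3 + 30*b^2 + 20*b + d*(-10*b^2 - 20*b)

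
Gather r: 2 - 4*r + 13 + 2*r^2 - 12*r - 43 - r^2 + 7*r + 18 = r^2 - 9*r - 10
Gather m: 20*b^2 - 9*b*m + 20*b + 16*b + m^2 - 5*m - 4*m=20*b^2 + 36*b + m^2 + m*(-9*b - 9)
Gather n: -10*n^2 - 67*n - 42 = -10*n^2 - 67*n - 42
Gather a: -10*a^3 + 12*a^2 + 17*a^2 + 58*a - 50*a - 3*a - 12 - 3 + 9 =-10*a^3 + 29*a^2 + 5*a - 6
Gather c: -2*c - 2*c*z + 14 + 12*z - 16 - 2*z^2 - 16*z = c*(-2*z - 2) - 2*z^2 - 4*z - 2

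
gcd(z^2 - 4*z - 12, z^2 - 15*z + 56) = 1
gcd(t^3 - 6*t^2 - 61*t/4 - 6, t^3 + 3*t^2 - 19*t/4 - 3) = t + 1/2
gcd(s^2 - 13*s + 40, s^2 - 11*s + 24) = s - 8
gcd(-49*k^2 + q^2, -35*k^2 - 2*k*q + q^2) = -7*k + q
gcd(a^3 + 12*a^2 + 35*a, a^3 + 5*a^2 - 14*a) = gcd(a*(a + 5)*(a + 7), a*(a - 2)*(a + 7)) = a^2 + 7*a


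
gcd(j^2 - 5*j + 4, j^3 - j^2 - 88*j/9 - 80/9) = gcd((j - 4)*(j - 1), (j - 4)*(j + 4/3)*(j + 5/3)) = j - 4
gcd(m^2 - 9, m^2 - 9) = m^2 - 9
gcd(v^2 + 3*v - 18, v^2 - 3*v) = v - 3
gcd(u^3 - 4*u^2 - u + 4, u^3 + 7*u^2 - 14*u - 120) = u - 4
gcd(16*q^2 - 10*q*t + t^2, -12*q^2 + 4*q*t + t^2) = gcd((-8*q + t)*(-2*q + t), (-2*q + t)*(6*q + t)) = 2*q - t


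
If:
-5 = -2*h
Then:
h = 5/2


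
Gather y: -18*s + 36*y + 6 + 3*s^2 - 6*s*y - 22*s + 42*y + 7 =3*s^2 - 40*s + y*(78 - 6*s) + 13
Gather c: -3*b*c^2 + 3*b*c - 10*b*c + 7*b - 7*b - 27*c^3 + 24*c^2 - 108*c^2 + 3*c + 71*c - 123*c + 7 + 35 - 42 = -27*c^3 + c^2*(-3*b - 84) + c*(-7*b - 49)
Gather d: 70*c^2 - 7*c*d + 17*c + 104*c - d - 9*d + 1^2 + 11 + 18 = 70*c^2 + 121*c + d*(-7*c - 10) + 30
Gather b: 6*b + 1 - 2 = 6*b - 1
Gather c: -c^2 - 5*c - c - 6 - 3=-c^2 - 6*c - 9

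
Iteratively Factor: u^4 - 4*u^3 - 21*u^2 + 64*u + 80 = (u + 4)*(u^3 - 8*u^2 + 11*u + 20) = (u + 1)*(u + 4)*(u^2 - 9*u + 20) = (u - 5)*(u + 1)*(u + 4)*(u - 4)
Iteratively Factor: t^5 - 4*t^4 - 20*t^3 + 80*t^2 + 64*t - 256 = (t - 2)*(t^4 - 2*t^3 - 24*t^2 + 32*t + 128) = (t - 4)*(t - 2)*(t^3 + 2*t^2 - 16*t - 32) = (t - 4)^2*(t - 2)*(t^2 + 6*t + 8) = (t - 4)^2*(t - 2)*(t + 2)*(t + 4)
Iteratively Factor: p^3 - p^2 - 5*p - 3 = (p + 1)*(p^2 - 2*p - 3) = (p + 1)^2*(p - 3)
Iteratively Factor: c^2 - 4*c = (c)*(c - 4)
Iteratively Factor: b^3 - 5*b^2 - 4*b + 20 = (b + 2)*(b^2 - 7*b + 10) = (b - 5)*(b + 2)*(b - 2)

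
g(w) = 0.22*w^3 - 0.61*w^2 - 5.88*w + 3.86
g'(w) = 0.66*w^2 - 1.22*w - 5.88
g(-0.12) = 4.56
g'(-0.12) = -5.72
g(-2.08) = 11.47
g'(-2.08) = -0.49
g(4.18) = -15.31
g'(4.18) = 0.55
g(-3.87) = 4.73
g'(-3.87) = 8.73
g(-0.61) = 7.17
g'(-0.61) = -4.89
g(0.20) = 2.66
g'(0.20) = -6.10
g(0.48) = 0.92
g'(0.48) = -6.31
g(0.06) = 3.51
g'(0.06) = -5.95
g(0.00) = 3.86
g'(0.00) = -5.88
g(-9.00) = -153.01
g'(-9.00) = 58.56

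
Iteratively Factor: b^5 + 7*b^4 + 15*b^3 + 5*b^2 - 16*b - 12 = (b + 2)*(b^4 + 5*b^3 + 5*b^2 - 5*b - 6) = (b + 2)^2*(b^3 + 3*b^2 - b - 3) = (b + 1)*(b + 2)^2*(b^2 + 2*b - 3) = (b + 1)*(b + 2)^2*(b + 3)*(b - 1)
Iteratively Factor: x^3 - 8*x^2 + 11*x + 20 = (x - 4)*(x^2 - 4*x - 5) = (x - 5)*(x - 4)*(x + 1)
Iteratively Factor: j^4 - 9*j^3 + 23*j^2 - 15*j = (j - 5)*(j^3 - 4*j^2 + 3*j) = (j - 5)*(j - 3)*(j^2 - j) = (j - 5)*(j - 3)*(j - 1)*(j)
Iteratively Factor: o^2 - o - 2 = (o - 2)*(o + 1)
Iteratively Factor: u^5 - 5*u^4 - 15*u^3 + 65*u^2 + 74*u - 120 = (u - 1)*(u^4 - 4*u^3 - 19*u^2 + 46*u + 120) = (u - 5)*(u - 1)*(u^3 + u^2 - 14*u - 24) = (u - 5)*(u - 1)*(u + 3)*(u^2 - 2*u - 8) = (u - 5)*(u - 4)*(u - 1)*(u + 3)*(u + 2)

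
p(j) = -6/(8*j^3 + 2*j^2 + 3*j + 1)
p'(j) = -6*(-24*j^2 - 4*j - 3)/(8*j^3 + 2*j^2 + 3*j + 1)^2 = 6*(24*j^2 + 4*j + 3)/(8*j^3 + 2*j^2 + 3*j + 1)^2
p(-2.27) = 0.07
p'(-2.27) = 0.09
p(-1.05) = 0.65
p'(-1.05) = 1.79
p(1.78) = -0.10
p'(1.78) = 0.15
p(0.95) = -0.48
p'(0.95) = 1.09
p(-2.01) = 0.10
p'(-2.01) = 0.14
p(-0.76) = 1.65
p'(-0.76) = 6.27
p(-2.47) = 0.05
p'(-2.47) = 0.06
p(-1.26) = 0.38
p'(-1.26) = 0.89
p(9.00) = 0.00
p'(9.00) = 0.00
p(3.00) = -0.02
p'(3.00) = 0.02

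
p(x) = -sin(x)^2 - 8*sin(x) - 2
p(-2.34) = 3.23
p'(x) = -2*sin(x)*cos(x) - 8*cos(x)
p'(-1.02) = -3.29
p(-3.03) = -1.12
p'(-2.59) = 5.92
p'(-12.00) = -7.66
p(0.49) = -5.99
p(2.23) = -8.95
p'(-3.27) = 8.19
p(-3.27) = -3.04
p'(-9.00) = 6.54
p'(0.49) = -7.89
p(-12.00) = -6.58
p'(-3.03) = 7.73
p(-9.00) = 1.13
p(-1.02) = 4.09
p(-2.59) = 1.92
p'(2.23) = 5.87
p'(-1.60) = 0.18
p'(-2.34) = 4.57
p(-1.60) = 5.00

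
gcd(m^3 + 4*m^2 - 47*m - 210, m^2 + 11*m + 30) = m^2 + 11*m + 30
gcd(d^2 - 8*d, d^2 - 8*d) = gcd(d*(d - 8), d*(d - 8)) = d^2 - 8*d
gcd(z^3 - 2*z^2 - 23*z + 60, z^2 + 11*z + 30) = z + 5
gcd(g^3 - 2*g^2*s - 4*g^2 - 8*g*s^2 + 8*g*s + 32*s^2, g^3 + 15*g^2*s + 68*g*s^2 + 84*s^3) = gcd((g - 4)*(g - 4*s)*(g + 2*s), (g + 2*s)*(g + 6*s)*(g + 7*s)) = g + 2*s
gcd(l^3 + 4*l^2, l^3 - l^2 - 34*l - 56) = l + 4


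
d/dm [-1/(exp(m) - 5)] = exp(m)/(exp(m) - 5)^2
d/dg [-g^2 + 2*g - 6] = 2 - 2*g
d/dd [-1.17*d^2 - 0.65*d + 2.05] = -2.34*d - 0.65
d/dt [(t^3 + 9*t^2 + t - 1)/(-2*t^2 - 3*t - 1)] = 2*(-t^4 - 3*t^3 - 14*t^2 - 11*t - 2)/(4*t^4 + 12*t^3 + 13*t^2 + 6*t + 1)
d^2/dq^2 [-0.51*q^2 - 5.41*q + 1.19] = -1.02000000000000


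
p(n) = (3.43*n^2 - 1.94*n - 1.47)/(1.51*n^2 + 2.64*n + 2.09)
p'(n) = (-3.02*n - 2.64)*(3.43*n^2 - 1.94*n - 1.47)/(1.51*n^2 + 2.64*n + 2.09)^2 + (6.86*n - 1.94)/(1.51*n^2 + 2.64*n + 2.09) = (11.9846*n^2 + 18.7768*n - 0.1738)/(2.2801*n^4 + 7.9728*n^3 + 13.2814*n^2 + 11.0352*n + 4.3681)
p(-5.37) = 3.43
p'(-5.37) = 0.25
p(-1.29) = 5.63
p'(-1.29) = -3.11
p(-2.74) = 4.78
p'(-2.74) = 1.00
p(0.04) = -0.70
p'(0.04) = 0.12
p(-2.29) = 5.29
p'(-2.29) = 1.25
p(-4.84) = 3.58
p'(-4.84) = 0.31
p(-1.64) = 6.00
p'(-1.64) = 0.38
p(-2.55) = 4.98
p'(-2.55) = 1.11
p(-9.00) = 2.92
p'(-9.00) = 0.08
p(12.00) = 1.87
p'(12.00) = 0.03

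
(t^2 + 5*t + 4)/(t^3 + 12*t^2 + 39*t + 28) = 1/(t + 7)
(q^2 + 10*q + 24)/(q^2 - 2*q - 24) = (q + 6)/(q - 6)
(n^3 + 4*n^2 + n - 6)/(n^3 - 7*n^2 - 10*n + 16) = (n + 3)/(n - 8)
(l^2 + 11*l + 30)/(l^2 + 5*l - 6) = (l + 5)/(l - 1)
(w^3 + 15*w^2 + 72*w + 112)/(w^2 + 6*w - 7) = (w^2 + 8*w + 16)/(w - 1)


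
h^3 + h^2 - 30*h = h*(h - 5)*(h + 6)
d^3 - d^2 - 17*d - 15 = (d - 5)*(d + 1)*(d + 3)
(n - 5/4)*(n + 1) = n^2 - n/4 - 5/4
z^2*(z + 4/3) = z^3 + 4*z^2/3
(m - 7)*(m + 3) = m^2 - 4*m - 21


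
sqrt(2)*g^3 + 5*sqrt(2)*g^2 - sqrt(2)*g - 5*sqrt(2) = (g - 1)*(g + 5)*(sqrt(2)*g + sqrt(2))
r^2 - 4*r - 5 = (r - 5)*(r + 1)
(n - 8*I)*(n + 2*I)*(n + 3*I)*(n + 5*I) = n^4 + 2*I*n^3 + 49*n^2 + 218*I*n - 240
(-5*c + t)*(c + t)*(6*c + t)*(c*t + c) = -30*c^4*t - 30*c^4 - 29*c^3*t^2 - 29*c^3*t + 2*c^2*t^3 + 2*c^2*t^2 + c*t^4 + c*t^3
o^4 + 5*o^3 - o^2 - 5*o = o*(o - 1)*(o + 1)*(o + 5)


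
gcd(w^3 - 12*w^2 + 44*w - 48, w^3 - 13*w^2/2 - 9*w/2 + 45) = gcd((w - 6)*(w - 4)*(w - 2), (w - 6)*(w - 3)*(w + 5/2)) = w - 6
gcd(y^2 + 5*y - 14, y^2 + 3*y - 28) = y + 7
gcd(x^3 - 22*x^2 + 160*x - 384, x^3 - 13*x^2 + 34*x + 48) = x^2 - 14*x + 48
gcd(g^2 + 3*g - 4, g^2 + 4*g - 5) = g - 1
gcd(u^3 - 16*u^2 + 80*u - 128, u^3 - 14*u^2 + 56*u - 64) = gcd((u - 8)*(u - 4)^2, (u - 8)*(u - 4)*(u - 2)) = u^2 - 12*u + 32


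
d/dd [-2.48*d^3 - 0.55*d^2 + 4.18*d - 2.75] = -7.44*d^2 - 1.1*d + 4.18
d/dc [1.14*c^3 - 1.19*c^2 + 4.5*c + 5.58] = 3.42*c^2 - 2.38*c + 4.5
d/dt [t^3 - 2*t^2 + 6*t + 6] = 3*t^2 - 4*t + 6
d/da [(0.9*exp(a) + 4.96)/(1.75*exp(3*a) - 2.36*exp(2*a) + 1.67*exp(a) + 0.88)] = (-3.15*exp(3*a) - 23.916*exp(2*a) + 23.4112*exp(a) - 7.4912)*exp(a)/(3.0625*exp(6*a) - 8.26*exp(5*a) + 11.4146*exp(4*a) - 4.8024*exp(3*a) - 1.3647*exp(2*a) + 2.9392*exp(a) + 0.7744)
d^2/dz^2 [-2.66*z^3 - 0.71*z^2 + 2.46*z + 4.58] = -15.96*z - 1.42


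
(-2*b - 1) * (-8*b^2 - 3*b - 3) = 16*b^3 + 14*b^2 + 9*b + 3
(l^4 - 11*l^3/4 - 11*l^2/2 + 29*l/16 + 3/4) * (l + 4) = l^5 + 5*l^4/4 - 33*l^3/2 - 323*l^2/16 + 8*l + 3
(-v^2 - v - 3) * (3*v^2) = -3*v^4 - 3*v^3 - 9*v^2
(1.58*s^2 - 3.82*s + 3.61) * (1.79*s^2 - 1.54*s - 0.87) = 2.8282*s^4 - 9.271*s^3 + 10.9701*s^2 - 2.236*s - 3.1407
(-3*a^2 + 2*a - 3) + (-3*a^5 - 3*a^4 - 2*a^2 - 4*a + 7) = -3*a^5 - 3*a^4 - 5*a^2 - 2*a + 4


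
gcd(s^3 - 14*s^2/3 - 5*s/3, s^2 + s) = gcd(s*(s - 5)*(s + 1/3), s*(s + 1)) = s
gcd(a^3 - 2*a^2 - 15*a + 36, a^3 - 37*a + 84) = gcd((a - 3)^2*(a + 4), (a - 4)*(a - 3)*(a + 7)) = a - 3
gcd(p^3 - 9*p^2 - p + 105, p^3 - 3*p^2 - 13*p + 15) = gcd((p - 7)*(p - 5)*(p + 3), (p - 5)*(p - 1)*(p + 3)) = p^2 - 2*p - 15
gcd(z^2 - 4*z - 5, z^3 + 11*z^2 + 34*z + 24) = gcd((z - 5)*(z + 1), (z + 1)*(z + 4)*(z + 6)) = z + 1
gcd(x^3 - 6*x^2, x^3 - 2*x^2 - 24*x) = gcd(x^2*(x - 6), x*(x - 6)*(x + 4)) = x^2 - 6*x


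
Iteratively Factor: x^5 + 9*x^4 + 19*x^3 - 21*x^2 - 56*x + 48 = (x + 4)*(x^4 + 5*x^3 - x^2 - 17*x + 12) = (x - 1)*(x + 4)*(x^3 + 6*x^2 + 5*x - 12) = (x - 1)^2*(x + 4)*(x^2 + 7*x + 12) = (x - 1)^2*(x + 3)*(x + 4)*(x + 4)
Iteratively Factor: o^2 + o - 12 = (o + 4)*(o - 3)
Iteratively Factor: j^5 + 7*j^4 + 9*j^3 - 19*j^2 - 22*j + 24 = (j + 4)*(j^4 + 3*j^3 - 3*j^2 - 7*j + 6) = (j + 3)*(j + 4)*(j^3 - 3*j + 2) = (j - 1)*(j + 3)*(j + 4)*(j^2 + j - 2) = (j - 1)^2*(j + 3)*(j + 4)*(j + 2)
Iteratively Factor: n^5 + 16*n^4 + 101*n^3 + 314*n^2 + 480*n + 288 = (n + 4)*(n^4 + 12*n^3 + 53*n^2 + 102*n + 72) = (n + 3)*(n + 4)*(n^3 + 9*n^2 + 26*n + 24) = (n + 2)*(n + 3)*(n + 4)*(n^2 + 7*n + 12) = (n + 2)*(n + 3)^2*(n + 4)*(n + 4)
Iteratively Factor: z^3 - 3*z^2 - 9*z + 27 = (z - 3)*(z^2 - 9) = (z - 3)^2*(z + 3)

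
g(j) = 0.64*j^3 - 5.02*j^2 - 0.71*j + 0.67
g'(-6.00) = 128.65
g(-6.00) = -314.03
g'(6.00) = 8.17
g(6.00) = -46.07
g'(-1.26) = 14.99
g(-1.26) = -7.69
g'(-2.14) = 29.57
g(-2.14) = -27.07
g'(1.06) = -9.20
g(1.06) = -4.96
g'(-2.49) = 36.19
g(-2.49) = -38.57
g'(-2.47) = 35.80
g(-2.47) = -37.85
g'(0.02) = -0.91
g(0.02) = 0.65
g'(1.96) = -13.01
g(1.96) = -15.19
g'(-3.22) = 51.53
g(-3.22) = -70.46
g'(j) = 1.92*j^2 - 10.04*j - 0.71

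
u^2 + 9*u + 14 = (u + 2)*(u + 7)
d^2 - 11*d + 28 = (d - 7)*(d - 4)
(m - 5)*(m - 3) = m^2 - 8*m + 15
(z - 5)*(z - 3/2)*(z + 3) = z^3 - 7*z^2/2 - 12*z + 45/2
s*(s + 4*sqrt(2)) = s^2 + 4*sqrt(2)*s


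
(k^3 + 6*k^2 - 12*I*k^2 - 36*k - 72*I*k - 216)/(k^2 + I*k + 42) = (k^2 + 6*k*(1 - I) - 36*I)/(k + 7*I)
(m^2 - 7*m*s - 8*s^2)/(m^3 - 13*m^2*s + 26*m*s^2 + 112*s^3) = (-m - s)/(-m^2 + 5*m*s + 14*s^2)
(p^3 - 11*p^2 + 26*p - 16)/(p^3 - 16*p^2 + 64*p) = (p^2 - 3*p + 2)/(p*(p - 8))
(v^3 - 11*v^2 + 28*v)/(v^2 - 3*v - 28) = v*(v - 4)/(v + 4)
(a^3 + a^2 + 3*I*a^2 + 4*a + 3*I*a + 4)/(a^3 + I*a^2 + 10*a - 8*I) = (a + 1)/(a - 2*I)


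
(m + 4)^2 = m^2 + 8*m + 16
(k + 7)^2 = k^2 + 14*k + 49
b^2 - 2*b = b*(b - 2)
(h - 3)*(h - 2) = h^2 - 5*h + 6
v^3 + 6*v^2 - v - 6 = (v - 1)*(v + 1)*(v + 6)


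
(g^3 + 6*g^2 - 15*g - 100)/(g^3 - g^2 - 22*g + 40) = (g + 5)/(g - 2)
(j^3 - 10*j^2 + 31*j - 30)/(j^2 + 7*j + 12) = (j^3 - 10*j^2 + 31*j - 30)/(j^2 + 7*j + 12)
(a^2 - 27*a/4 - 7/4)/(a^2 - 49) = (a + 1/4)/(a + 7)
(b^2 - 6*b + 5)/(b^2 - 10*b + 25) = (b - 1)/(b - 5)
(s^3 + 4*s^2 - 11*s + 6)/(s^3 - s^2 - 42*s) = (s^2 - 2*s + 1)/(s*(s - 7))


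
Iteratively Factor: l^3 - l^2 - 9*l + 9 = (l - 1)*(l^2 - 9) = (l - 1)*(l + 3)*(l - 3)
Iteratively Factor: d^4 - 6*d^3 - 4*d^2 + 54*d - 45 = (d - 3)*(d^3 - 3*d^2 - 13*d + 15) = (d - 3)*(d + 3)*(d^2 - 6*d + 5) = (d - 5)*(d - 3)*(d + 3)*(d - 1)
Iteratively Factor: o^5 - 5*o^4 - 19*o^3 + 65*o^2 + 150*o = (o - 5)*(o^4 - 19*o^2 - 30*o) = (o - 5)^2*(o^3 + 5*o^2 + 6*o) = o*(o - 5)^2*(o^2 + 5*o + 6) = o*(o - 5)^2*(o + 3)*(o + 2)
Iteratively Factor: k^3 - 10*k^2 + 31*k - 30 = (k - 3)*(k^2 - 7*k + 10) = (k - 3)*(k - 2)*(k - 5)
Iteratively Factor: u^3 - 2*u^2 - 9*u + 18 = (u + 3)*(u^2 - 5*u + 6) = (u - 2)*(u + 3)*(u - 3)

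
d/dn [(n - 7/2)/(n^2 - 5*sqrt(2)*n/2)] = (-4*n^2 + 28*n - 35*sqrt(2))/(2*n^2*(2*n^2 - 10*sqrt(2)*n + 25))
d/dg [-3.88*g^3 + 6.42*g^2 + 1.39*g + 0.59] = -11.64*g^2 + 12.84*g + 1.39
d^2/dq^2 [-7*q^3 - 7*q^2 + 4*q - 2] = -42*q - 14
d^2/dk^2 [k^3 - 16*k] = 6*k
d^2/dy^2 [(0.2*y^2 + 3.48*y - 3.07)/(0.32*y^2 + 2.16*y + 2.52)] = (0.436224*y^3 - 2.853888*y^2 - 29.569536*y - 59.04)/(0.032768*y^6 + 0.663552*y^5 + 5.25312*y^4 + 20.52864*y^3 + 41.36832*y^2 + 41.150592*y + 16.003008)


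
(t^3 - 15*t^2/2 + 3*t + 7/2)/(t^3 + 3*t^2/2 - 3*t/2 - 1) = (t - 7)/(t + 2)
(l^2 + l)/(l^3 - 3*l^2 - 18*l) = (l + 1)/(l^2 - 3*l - 18)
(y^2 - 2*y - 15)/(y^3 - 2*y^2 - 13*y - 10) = (y + 3)/(y^2 + 3*y + 2)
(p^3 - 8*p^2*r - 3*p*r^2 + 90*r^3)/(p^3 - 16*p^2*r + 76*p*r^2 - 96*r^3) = (p^2 - 2*p*r - 15*r^2)/(p^2 - 10*p*r + 16*r^2)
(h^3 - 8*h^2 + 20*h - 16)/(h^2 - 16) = (h^2 - 4*h + 4)/(h + 4)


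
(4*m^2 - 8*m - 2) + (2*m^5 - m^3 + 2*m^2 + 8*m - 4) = 2*m^5 - m^3 + 6*m^2 - 6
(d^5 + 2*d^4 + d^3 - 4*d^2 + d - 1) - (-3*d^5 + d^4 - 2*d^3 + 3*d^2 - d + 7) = 4*d^5 + d^4 + 3*d^3 - 7*d^2 + 2*d - 8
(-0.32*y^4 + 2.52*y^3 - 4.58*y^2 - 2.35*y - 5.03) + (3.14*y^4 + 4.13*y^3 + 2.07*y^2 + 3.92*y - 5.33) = 2.82*y^4 + 6.65*y^3 - 2.51*y^2 + 1.57*y - 10.36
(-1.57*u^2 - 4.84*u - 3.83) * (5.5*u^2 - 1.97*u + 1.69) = -8.635*u^4 - 23.5271*u^3 - 14.1835*u^2 - 0.634499999999999*u - 6.4727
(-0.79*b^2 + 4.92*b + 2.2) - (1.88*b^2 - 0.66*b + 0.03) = -2.67*b^2 + 5.58*b + 2.17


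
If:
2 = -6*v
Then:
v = -1/3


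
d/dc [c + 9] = 1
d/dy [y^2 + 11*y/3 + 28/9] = 2*y + 11/3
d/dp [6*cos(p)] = -6*sin(p)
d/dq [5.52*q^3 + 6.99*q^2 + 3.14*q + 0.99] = 16.56*q^2 + 13.98*q + 3.14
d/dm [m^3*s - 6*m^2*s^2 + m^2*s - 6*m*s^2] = s*(3*m^2 - 12*m*s + 2*m - 6*s)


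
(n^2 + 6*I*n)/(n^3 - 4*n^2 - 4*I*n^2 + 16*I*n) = (n + 6*I)/(n^2 - 4*n - 4*I*n + 16*I)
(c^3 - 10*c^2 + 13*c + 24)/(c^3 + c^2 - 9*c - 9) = (c - 8)/(c + 3)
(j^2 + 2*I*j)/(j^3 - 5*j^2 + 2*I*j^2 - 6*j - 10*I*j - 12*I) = j/(j^2 - 5*j - 6)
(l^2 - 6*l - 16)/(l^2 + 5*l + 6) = (l - 8)/(l + 3)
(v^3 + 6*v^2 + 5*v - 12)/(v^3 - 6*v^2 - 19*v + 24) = (v + 4)/(v - 8)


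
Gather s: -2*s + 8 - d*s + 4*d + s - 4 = 4*d + s*(-d - 1) + 4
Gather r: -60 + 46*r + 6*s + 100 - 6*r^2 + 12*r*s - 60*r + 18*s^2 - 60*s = -6*r^2 + r*(12*s - 14) + 18*s^2 - 54*s + 40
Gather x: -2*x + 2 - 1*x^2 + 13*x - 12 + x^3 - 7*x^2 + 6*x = x^3 - 8*x^2 + 17*x - 10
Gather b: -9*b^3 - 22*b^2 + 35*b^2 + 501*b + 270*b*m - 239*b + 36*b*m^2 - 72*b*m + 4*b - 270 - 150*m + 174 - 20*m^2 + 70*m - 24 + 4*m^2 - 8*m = -9*b^3 + 13*b^2 + b*(36*m^2 + 198*m + 266) - 16*m^2 - 88*m - 120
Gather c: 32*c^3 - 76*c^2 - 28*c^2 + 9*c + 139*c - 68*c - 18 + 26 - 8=32*c^3 - 104*c^2 + 80*c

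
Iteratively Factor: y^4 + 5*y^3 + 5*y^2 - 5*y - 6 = (y + 1)*(y^3 + 4*y^2 + y - 6) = (y + 1)*(y + 2)*(y^2 + 2*y - 3) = (y - 1)*(y + 1)*(y + 2)*(y + 3)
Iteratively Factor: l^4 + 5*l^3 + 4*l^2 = (l + 4)*(l^3 + l^2) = (l + 1)*(l + 4)*(l^2) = l*(l + 1)*(l + 4)*(l)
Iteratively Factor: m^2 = (m)*(m)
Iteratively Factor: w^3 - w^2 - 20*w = (w)*(w^2 - w - 20) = w*(w + 4)*(w - 5)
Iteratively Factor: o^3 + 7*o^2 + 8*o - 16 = (o + 4)*(o^2 + 3*o - 4) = (o + 4)^2*(o - 1)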